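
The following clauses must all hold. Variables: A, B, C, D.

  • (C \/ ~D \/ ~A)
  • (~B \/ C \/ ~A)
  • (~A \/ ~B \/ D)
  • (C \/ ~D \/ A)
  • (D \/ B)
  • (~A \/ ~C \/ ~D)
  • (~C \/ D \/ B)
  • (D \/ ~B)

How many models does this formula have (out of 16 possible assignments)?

2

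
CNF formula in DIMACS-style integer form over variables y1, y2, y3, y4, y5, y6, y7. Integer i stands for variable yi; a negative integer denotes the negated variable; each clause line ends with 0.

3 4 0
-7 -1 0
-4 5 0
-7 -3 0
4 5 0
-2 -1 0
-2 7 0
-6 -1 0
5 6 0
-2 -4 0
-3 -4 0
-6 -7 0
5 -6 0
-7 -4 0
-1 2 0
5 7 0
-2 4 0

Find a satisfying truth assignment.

y1 = False, y2 = False, y3 = True, y4 = False, y5 = True, y6 = False, y7 = False

Check each clause:
  1. (y4 || y3) — y3 is true.
  2. (!y1 || !y7) — !y7 is true.
  3. (!y4 || y5) — !y4 is true.
  4. (!y7 || !y3) — !y7 is true.
  5. (y5 || y4) — y5 is true.
  6. (!y1 || !y2) — !y1 is true.
  7. (!y2 || y7) — !y2 is true.
  8. (!y1 || !y6) — !y6 is true.
  9. (y5 || y6) — y5 is true.
  10. (!y2 || !y4) — !y4 is true.
  11. (!y3 || !y4) — !y4 is true.
  12. (!y7 || !y6) — !y7 is true.
  13. (!y6 || y5) — !y6 is true.
  14. (!y7 || !y4) — !y7 is true.
  15. (y2 || !y1) — !y1 is true.
  16. (y7 || y5) — y5 is true.
  17. (!y2 || y4) — !y2 is true.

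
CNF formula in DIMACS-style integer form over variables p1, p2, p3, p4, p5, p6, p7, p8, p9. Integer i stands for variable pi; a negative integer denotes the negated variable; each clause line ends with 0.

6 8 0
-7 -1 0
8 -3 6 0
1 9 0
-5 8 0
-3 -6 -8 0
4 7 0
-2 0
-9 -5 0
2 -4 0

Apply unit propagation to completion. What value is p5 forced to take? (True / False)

Unit clause (~p2) sets p2 = False.
In (p2 | ~p4), p2 is now false; ~p4 must hold, so p4 = False.
From (p7 | p4) and p4 = False: p7 = True.
(~p7 | ~p1): since p7 = True, the clause reduces to (~p1). p1 = False.
(p9 | p1): since p1 = False, the clause reduces to (p9). p9 = True.
From (~p5 | ~p9) and p9 = True: p5 = False.

False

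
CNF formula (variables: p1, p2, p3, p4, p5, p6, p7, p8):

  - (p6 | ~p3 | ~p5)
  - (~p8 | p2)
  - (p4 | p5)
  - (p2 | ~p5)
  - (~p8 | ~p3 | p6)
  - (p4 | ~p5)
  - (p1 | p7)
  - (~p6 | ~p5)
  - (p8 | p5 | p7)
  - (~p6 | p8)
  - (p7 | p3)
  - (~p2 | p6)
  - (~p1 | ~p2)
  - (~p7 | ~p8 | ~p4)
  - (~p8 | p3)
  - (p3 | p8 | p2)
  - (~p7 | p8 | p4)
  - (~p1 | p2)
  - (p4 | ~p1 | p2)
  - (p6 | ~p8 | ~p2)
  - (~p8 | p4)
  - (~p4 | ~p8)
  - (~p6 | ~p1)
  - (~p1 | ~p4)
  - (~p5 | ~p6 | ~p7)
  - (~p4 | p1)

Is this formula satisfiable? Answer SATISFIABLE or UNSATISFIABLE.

p8 = True:
  propagation gives p2=True, p6=True, p5=False, p4=True; an empty clause results — contradiction.
p8 = False:
  propagation gives p6=False, p2=False, p5=False, p4=True; an empty clause results — contradiction.
Every branch closes, so no satisfying assignment exists.

UNSATISFIABLE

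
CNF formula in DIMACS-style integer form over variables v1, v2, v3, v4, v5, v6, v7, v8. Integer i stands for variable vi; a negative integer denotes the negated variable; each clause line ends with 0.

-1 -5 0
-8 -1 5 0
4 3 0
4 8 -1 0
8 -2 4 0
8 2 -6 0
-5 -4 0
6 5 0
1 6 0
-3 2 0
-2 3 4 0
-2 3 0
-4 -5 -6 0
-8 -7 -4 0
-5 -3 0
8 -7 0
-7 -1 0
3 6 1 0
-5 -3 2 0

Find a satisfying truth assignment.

Try v1 = False.
  then v6 is forced to True.
For the remaining variables, v2 = True, v3 = True, v4 = False, v5 = False, v7 = True, v8 = True works.
Check each clause:
  1. (¬v5 ∨ ¬v1) — ¬v5 is true.
  2. (v5 ∨ ¬v8 ∨ ¬v1) — ¬v1 is true.
  3. (v3 ∨ v4) — v3 is true.
  4. (v4 ∨ v8 ∨ ¬v1) — v8 is true.
  5. (¬v2 ∨ v4 ∨ v8) — v8 is true.
  6. (v8 ∨ ¬v6 ∨ v2) — v8 is true.
  7. (¬v5 ∨ ¬v4) — ¬v5 is true.
  8. (v6 ∨ v5) — v6 is true.
  9. (v6 ∨ v1) — v6 is true.
  10. (v2 ∨ ¬v3) — v2 is true.
  11. (v4 ∨ v3 ∨ ¬v2) — v3 is true.
  12. (v3 ∨ ¬v2) — v3 is true.
  13. (¬v6 ∨ ¬v4 ∨ ¬v5) — ¬v5 is true.
  14. (¬v4 ∨ ¬v7 ∨ ¬v8) — ¬v4 is true.
  15. (¬v3 ∨ ¬v5) — ¬v5 is true.
  16. (v8 ∨ ¬v7) — v8 is true.
  17. (¬v7 ∨ ¬v1) — ¬v1 is true.
  18. (v1 ∨ v6 ∨ v3) — v3 is true.
  19. (¬v3 ∨ v2 ∨ ¬v5) — v2 is true.

v1 = 0  v2 = 1  v3 = 1  v4 = 0  v5 = 0  v6 = 1  v7 = 1  v8 = 1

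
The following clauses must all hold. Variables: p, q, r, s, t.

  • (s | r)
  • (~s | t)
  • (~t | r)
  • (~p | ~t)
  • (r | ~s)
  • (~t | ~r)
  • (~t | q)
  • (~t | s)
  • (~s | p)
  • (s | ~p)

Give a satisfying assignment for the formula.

Pure literal: q appears only positively; assign q = True.
Set p = False and propagate.
  then s is forced to False.
  then r is forced to True.
  then t is forced to False.

p = 0, q = 1, r = 1, s = 0, t = 0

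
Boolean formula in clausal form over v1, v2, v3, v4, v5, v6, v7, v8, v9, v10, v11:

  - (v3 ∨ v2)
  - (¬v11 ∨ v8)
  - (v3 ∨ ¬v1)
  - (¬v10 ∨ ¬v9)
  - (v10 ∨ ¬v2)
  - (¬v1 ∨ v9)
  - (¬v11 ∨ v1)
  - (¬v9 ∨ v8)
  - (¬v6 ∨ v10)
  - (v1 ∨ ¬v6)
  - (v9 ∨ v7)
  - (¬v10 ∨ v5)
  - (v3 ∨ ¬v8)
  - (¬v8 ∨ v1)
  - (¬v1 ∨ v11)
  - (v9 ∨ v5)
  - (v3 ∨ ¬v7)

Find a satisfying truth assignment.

v3 occurs only positively in the remaining clauses — set v3 = True.
v5 occurs only positively in the remaining clauses — set v5 = True.
Set v1 = True and propagate.
  then v9 is forced to True.
  then v10 is forced to False.
  then v2 is forced to False.
  then v8 is forced to True.
  then v6 is forced to False.
  then v11 is forced to True.
v4, v7 are now unconstrained; take v4 = False, v7 = True.

v1 = True, v2 = False, v3 = True, v4 = False, v5 = True, v6 = False, v7 = True, v8 = True, v9 = True, v10 = False, v11 = True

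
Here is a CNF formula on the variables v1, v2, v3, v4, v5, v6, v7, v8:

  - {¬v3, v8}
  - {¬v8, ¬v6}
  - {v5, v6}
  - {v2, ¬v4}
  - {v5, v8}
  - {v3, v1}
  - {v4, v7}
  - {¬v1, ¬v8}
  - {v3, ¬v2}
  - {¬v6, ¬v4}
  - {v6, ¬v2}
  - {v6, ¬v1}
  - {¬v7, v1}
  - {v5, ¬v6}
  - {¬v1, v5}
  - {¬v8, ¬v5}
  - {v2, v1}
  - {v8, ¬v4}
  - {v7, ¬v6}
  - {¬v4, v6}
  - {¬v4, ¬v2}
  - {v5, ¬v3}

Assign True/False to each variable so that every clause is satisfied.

v1=1, v2=0, v3=0, v4=0, v5=1, v6=1, v7=1, v8=0

Check each clause:
  1. {v8, ¬v3} — ¬v3 is true.
  2. {¬v8, ¬v6} — ¬v8 is true.
  3. {v5, v6} — v5 is true.
  4. {v2, ¬v4} — ¬v4 is true.
  5. {v5, v8} — v5 is true.
  6. {v3, v1} — v1 is true.
  7. {v7, v4} — v7 is true.
  8. {¬v8, ¬v1} — ¬v8 is true.
  9. {¬v2, v3} — ¬v2 is true.
  10. {¬v4, ¬v6} — ¬v4 is true.
  11. {¬v2, v6} — v6 is true.
  12. {¬v1, v6} — v6 is true.
  13. {v1, ¬v7} — v1 is true.
  14. {v5, ¬v6} — v5 is true.
  15. {¬v1, v5} — v5 is true.
  16. {¬v8, ¬v5} — ¬v8 is true.
  17. {v2, v1} — v1 is true.
  18. {¬v4, v8} — ¬v4 is true.
  19. {v7, ¬v6} — v7 is true.
  20. {v6, ¬v4} — ¬v4 is true.
  21. {¬v2, ¬v4} — ¬v4 is true.
  22. {¬v3, v5} — v5 is true.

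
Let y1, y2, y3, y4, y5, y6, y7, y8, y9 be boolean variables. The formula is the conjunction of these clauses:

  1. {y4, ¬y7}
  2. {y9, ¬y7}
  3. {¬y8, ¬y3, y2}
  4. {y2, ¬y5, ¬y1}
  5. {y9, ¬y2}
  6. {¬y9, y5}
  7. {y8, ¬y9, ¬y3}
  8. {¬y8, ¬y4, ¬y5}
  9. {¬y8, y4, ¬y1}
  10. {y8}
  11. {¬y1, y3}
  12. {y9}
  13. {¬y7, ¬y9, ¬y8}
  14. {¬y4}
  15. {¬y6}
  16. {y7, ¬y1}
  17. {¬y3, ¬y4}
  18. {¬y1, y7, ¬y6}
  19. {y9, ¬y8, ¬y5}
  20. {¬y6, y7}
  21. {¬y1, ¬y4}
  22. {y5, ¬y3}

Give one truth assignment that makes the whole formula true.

The clause (y8) is unit: y8 must be True.
(y9) is a unit clause, so y9 = True.
The clause (y5) is unit: y5 must be True.
The clause (¬y4) is unit: y4 must be False.
(¬y7) is a unit clause, so y7 = False.
(¬y1) is a unit clause, so y1 = False.
Unit propagation: (¬y6) forces y6 = False.
Pure literal: y3 appears only negated; assign y3 = False.
y2 is now unconstrained; take y2 = False.
Every clause has at least one true literal under this assignment.

y1=0, y2=0, y3=0, y4=0, y5=1, y6=0, y7=0, y8=1, y9=1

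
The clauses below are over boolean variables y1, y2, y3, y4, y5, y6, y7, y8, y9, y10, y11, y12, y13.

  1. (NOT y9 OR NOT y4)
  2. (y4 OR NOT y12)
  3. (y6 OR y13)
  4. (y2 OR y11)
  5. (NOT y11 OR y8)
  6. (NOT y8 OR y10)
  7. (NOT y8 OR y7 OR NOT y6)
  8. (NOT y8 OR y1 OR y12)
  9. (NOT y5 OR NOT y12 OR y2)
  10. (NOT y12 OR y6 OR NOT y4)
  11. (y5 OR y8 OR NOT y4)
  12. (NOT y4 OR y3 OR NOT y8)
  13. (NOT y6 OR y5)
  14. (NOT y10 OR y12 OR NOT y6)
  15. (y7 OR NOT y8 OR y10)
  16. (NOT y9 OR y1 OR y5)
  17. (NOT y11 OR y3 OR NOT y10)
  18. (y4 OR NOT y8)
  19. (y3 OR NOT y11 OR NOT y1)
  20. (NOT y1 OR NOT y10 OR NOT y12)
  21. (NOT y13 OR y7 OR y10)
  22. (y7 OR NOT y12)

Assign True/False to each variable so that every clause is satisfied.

y1 = False  y2 = True  y3 = False  y4 = True  y5 = True  y6 = False  y7 = False  y8 = False  y9 = False  y10 = True  y11 = False  y12 = False  y13 = True

Check each clause:
  1. (NOT y9 OR NOT y4) — NOT y9 is true.
  2. (NOT y12 OR y4) — NOT y12 is true.
  3. (y6 OR y13) — y13 is true.
  4. (y2 OR y11) — y2 is true.
  5. (y8 OR NOT y11) — NOT y11 is true.
  6. (NOT y8 OR y10) — NOT y8 is true.
  7. (NOT y6 OR NOT y8 OR y7) — NOT y8 is true.
  8. (NOT y8 OR y12 OR y1) — NOT y8 is true.
  9. (NOT y12 OR y2 OR NOT y5) — y2 is true.
  10. (y6 OR NOT y4 OR NOT y12) — NOT y12 is true.
  11. (y8 OR y5 OR NOT y4) — y5 is true.
  12. (NOT y8 OR y3 OR NOT y4) — NOT y8 is true.
  13. (NOT y6 OR y5) — NOT y6 is true.
  14. (NOT y10 OR NOT y6 OR y12) — NOT y6 is true.
  15. (y7 OR NOT y8 OR y10) — NOT y8 is true.
  16. (NOT y9 OR y5 OR y1) — y5 is true.
  17. (NOT y11 OR NOT y10 OR y3) — NOT y11 is true.
  18. (y4 OR NOT y8) — NOT y8 is true.
  19. (NOT y11 OR NOT y1 OR y3) — NOT y11 is true.
  20. (NOT y1 OR NOT y10 OR NOT y12) — NOT y12 is true.
  21. (y10 OR NOT y13 OR y7) — y10 is true.
  22. (y7 OR NOT y12) — NOT y12 is true.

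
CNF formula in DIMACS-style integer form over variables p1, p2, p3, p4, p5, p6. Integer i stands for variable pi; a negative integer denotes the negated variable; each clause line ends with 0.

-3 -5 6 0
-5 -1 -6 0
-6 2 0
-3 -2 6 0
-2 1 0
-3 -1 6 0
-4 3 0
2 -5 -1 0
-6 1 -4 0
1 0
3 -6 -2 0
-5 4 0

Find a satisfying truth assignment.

p1=True, p2=True, p3=True, p4=True, p5=False, p6=True

(p1) is a unit clause, so p1 = True.
Pure literal: p5 appears only negated; assign p5 = False.
Try p2 = True.
For the remaining variables, p3 = True, p4 = True, p6 = True works.
Every clause has at least one true literal under this assignment.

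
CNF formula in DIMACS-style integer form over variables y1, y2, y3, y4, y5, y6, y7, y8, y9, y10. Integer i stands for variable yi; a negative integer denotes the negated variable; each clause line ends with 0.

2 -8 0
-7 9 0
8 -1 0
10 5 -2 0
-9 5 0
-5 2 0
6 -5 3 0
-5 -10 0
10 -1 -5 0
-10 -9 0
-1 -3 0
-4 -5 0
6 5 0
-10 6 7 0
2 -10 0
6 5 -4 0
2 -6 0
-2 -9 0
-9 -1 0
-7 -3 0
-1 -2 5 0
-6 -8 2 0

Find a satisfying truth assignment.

y1 = 0, y2 = 1, y3 = 0, y4 = 0, y5 = 1, y6 = 1, y7 = 0, y8 = 0, y9 = 0, y10 = 0

Check each clause:
  1. {¬y8, y2} — ¬y8 is true.
  2. {y9, ¬y7} — ¬y7 is true.
  3. {y8, ¬y1} — ¬y1 is true.
  4. {y5, y10, ¬y2} — y5 is true.
  5. {¬y9, y5} — y5 is true.
  6. {y2, ¬y5} — y2 is true.
  7. {y3, ¬y5, y6} — y6 is true.
  8. {¬y10, ¬y5} — ¬y10 is true.
  9. {y10, ¬y5, ¬y1} — ¬y1 is true.
  10. {¬y10, ¬y9} — ¬y10 is true.
  11. {¬y1, ¬y3} — ¬y3 is true.
  12. {¬y4, ¬y5} — ¬y4 is true.
  13. {y5, y6} — y5 is true.
  14. {y6, y7, ¬y10} — ¬y10 is true.
  15. {y2, ¬y10} — y2 is true.
  16. {y6, y5, ¬y4} — ¬y4 is true.
  17. {y2, ¬y6} — y2 is true.
  18. {¬y2, ¬y9} — ¬y9 is true.
  19. {¬y9, ¬y1} — ¬y1 is true.
  20. {¬y3, ¬y7} — ¬y7 is true.
  21. {y5, ¬y2, ¬y1} — y5 is true.
  22. {¬y6, y2, ¬y8} — ¬y8 is true.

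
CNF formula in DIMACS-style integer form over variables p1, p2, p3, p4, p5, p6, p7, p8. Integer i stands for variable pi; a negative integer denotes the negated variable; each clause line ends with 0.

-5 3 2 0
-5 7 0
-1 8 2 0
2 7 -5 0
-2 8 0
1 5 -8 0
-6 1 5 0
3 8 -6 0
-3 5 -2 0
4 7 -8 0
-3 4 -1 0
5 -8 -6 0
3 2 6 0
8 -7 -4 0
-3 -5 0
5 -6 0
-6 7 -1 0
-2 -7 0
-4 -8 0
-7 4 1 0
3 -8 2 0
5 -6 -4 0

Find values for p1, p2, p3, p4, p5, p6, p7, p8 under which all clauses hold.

p1=False, p2=False, p3=True, p4=True, p5=False, p6=False, p7=False, p8=False

Check each clause:
  1. {p3, p2, ¬p5} — p3 is true.
  2. {¬p5, p7} — ¬p5 is true.
  3. {p8, ¬p1, p2} — ¬p1 is true.
  4. {p2, p7, ¬p5} — ¬p5 is true.
  5. {¬p2, p8} — ¬p2 is true.
  6. {¬p8, p1, p5} — ¬p8 is true.
  7. {p5, p1, ¬p6} — ¬p6 is true.
  8. {p8, ¬p6, p3} — ¬p6 is true.
  9. {¬p2, ¬p3, p5} — ¬p2 is true.
  10. {¬p8, p7, p4} — ¬p8 is true.
  11. {¬p3, p4, ¬p1} — p4 is true.
  12. {¬p6, ¬p8, p5} — ¬p8 is true.
  13. {p2, p3, p6} — p3 is true.
  14. {p8, ¬p7, ¬p4} — ¬p7 is true.
  15. {¬p3, ¬p5} — ¬p5 is true.
  16. {p5, ¬p6} — ¬p6 is true.
  17. {¬p1, p7, ¬p6} — ¬p6 is true.
  18. {¬p7, ¬p2} — ¬p7 is true.
  19. {¬p8, ¬p4} — ¬p8 is true.
  20. {p4, ¬p7, p1} — p4 is true.
  21. {p3, ¬p8, p2} — ¬p8 is true.
  22. {p5, ¬p6, ¬p4} — ¬p6 is true.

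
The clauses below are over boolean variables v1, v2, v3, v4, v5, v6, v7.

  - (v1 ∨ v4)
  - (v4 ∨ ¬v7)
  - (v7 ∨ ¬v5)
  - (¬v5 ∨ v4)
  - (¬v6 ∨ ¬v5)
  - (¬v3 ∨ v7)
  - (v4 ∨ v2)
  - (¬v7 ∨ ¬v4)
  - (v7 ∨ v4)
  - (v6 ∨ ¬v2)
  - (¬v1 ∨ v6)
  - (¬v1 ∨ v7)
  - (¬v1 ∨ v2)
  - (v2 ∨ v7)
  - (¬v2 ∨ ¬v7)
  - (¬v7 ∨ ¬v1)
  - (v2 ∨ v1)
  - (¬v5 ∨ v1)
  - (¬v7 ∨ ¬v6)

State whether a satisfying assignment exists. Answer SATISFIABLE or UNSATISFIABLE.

SATISFIABLE

Pure literal: v3 appears only negated; assign v3 = False.
Pure literal: v5 appears only negated; assign v5 = False.
Branch on v1: take v1 = False.
  then v4 is forced to True.
  then v7 is forced to False.
  then v2 is forced to True.
  then v6 is forced to True.
Every clause has at least one true literal under this assignment.
So v1=F, v2=T, v3=F, v4=T, v5=F, v6=T, v7=F is a satisfying assignment.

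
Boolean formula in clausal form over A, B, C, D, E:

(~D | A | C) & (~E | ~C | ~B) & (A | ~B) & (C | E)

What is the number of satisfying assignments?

Split on C, then A.
  C=T, A=T: D free; 3 ways for (B,E) × 2^1 = 6.
  C=T, A=F: remaining (B,D,E) ∈ {(F,F,F); (F,F,T); (F,T,F); (F,T,T)} — 4.
  C=F, A=T: remaining (B,D,E) ∈ {(F,F,T); (F,T,T); (T,F,T); (T,T,T)} — 4.
  C=F, A=F: remaining (B,D,E) ∈ {(F,F,T)} — 1.
Total: 6 + 4 + 4 + 1 = 15.

15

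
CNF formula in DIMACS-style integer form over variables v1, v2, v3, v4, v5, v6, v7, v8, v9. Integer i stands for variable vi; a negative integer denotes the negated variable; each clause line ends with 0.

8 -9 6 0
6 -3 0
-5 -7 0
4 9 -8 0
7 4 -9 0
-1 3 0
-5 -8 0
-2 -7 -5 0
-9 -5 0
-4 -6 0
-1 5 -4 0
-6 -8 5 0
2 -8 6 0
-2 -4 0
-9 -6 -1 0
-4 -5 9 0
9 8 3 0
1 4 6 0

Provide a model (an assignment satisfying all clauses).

v1=F, v2=T, v3=T, v4=F, v5=F, v6=T, v7=F, v8=F, v9=F

Check each clause:
  1. {v8, ¬v9, v6} — v6 is true.
  2. {¬v3, v6} — v6 is true.
  3. {¬v5, ¬v7} — ¬v7 is true.
  4. {v9, v4, ¬v8} — ¬v8 is true.
  5. {¬v9, v7, v4} — ¬v9 is true.
  6. {¬v1, v3} — v3 is true.
  7. {¬v5, ¬v8} — ¬v8 is true.
  8. {¬v2, ¬v5, ¬v7} — ¬v7 is true.
  9. {¬v5, ¬v9} — ¬v5 is true.
  10. {¬v6, ¬v4} — ¬v4 is true.
  11. {v5, ¬v1, ¬v4} — ¬v4 is true.
  12. {¬v8, v5, ¬v6} — ¬v8 is true.
  13. {v2, ¬v8, v6} — ¬v8 is true.
  14. {¬v2, ¬v4} — ¬v4 is true.
  15. {¬v6, ¬v1, ¬v9} — ¬v1 is true.
  16. {v9, ¬v5, ¬v4} — ¬v5 is true.
  17. {v9, v3, v8} — v3 is true.
  18. {v6, v4, v1} — v6 is true.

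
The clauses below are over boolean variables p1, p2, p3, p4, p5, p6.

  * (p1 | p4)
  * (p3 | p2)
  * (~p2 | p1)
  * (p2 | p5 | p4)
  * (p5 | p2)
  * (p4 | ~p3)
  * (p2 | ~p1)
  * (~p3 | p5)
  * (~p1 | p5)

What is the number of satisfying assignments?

8

Split on p2, then p1.
  p2=T, p1=T: p6 free; 3 ways for (p3,p4,p5) × 2^1 = 6.
  p2=T, p1=F: a clause becomes empty — 0.
  p2=F, p1=T: a clause becomes empty — 0.
  p2=F, p1=F: remaining (p3,p4,p5,p6) ∈ {(T,T,T,F); (T,T,T,T)} — 2.
Total: 6 + 0 + 0 + 2 = 8.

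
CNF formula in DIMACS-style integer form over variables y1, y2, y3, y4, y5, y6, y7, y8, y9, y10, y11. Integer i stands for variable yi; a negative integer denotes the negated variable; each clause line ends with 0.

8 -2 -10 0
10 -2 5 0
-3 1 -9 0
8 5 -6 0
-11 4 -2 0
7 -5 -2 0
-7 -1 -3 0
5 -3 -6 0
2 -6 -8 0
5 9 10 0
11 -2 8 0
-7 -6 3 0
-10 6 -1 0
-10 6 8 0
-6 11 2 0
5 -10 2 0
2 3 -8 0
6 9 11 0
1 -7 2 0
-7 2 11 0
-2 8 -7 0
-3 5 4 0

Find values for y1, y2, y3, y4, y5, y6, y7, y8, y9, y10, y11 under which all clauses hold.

Branch on y1: take y1 = False.
For the remaining variables, y2 = False, y3 = False, y4 = False, y5 = True, y6 = True, y7 = False, y8 = False, y9 = False, y10 = False, y11 = True works.

y1=0, y2=0, y3=0, y4=0, y5=1, y6=1, y7=0, y8=0, y9=0, y10=0, y11=1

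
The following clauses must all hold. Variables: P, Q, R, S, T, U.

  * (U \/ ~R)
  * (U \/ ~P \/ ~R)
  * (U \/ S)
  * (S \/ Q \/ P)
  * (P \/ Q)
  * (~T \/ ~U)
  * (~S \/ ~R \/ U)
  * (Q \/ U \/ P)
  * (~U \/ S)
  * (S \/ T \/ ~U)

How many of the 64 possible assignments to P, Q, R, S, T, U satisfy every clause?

12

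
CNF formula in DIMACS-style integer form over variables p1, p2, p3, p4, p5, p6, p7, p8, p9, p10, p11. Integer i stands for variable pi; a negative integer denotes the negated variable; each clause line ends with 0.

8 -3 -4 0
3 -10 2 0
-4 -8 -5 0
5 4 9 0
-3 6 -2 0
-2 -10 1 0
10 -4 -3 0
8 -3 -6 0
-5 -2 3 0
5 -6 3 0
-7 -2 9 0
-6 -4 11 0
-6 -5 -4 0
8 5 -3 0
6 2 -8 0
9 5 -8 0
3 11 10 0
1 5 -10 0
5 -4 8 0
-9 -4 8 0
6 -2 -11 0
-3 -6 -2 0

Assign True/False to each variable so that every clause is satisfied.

p1 occurs only positively in the remaining clauses — set p1 = True.
Branch on p2: take p2 = False.
The remaining clauses are satisfied by p3 = True, p4 = False, p5 = True, p6 = True, p7 = True, p8 = True, p9 = False, p10 = False, p11 = True.
Every clause has at least one true literal under this assignment.
Check each clause:
  1. (¬p4 ∨ ¬p3 ∨ p8) — p8 is true.
  2. (p3 ∨ p2 ∨ ¬p10) — p3 is true.
  3. (¬p4 ∨ ¬p8 ∨ ¬p5) — ¬p4 is true.
  4. (p4 ∨ p9 ∨ p5) — p5 is true.
  5. (p6 ∨ ¬p2 ∨ ¬p3) — ¬p2 is true.
  6. (¬p10 ∨ p1 ∨ ¬p2) — p1 is true.
  7. (¬p4 ∨ p10 ∨ ¬p3) — ¬p4 is true.
  8. (p8 ∨ ¬p3 ∨ ¬p6) — p8 is true.
  9. (¬p2 ∨ p3 ∨ ¬p5) — p3 is true.
  10. (¬p6 ∨ p3 ∨ p5) — p3 is true.
  11. (¬p2 ∨ p9 ∨ ¬p7) — ¬p2 is true.
  12. (¬p6 ∨ p11 ∨ ¬p4) — p11 is true.
  13. (¬p5 ∨ ¬p4 ∨ ¬p6) — ¬p4 is true.
  14. (p5 ∨ p8 ∨ ¬p3) — p8 is true.
  15. (p2 ∨ ¬p8 ∨ p6) — p6 is true.
  16. (p9 ∨ ¬p8 ∨ p5) — p5 is true.
  17. (p11 ∨ p10 ∨ p3) — p3 is true.
  18. (¬p10 ∨ p1 ∨ p5) — p1 is true.
  19. (¬p4 ∨ p5 ∨ p8) — p8 is true.
  20. (¬p4 ∨ p8 ∨ ¬p9) — p8 is true.
  21. (p6 ∨ ¬p11 ∨ ¬p2) — ¬p2 is true.
  22. (¬p2 ∨ ¬p3 ∨ ¬p6) — ¬p2 is true.

p1=T  p2=F  p3=T  p4=F  p5=T  p6=T  p7=T  p8=T  p9=F  p10=F  p11=T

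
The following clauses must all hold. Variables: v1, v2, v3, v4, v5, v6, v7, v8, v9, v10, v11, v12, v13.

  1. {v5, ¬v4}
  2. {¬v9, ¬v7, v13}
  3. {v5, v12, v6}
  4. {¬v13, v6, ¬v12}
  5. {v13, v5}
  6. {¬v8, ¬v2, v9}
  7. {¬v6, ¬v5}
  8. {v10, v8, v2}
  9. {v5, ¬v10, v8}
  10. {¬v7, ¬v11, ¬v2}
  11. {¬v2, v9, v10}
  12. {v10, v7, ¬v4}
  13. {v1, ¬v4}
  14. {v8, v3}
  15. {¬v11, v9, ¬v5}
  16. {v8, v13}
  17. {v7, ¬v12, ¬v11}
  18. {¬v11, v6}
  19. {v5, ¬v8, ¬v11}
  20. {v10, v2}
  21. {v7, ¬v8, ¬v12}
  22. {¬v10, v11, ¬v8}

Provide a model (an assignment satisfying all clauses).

v1=False, v2=True, v3=False, v4=False, v5=True, v6=False, v7=True, v8=True, v9=True, v10=False, v11=False, v12=False, v13=True

v4 occurs only negated in the remaining clauses — set v4 = False.
Branch on v2: take v2 = True.
The remaining clauses are satisfied by v1 = False, v3 = False, v5 = True, v6 = False, v7 = True, v8 = True, v9 = True, v10 = False, v11 = False, v12 = False, v13 = True.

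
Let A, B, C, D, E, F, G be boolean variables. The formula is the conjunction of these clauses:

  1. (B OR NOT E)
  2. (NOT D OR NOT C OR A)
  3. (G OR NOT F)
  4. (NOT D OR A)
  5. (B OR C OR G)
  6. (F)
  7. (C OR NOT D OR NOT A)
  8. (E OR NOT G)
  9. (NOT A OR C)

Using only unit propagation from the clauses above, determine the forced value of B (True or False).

True

Unit clause (F) sets F = True.
(NOT F OR G) with F = True leaves only G, so G = True.
(NOT G OR E): since G = True, the clause reduces to (E). E = True.
From (NOT E OR B) and E = True: B = True.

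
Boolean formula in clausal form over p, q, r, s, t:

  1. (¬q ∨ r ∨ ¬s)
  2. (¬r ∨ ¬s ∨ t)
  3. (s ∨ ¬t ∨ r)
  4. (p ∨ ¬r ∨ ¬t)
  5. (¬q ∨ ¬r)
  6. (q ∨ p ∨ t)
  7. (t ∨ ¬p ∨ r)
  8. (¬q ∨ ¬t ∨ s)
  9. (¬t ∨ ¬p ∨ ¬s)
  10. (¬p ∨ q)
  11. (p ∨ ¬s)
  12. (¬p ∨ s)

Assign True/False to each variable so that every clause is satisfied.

p = 0, q = 1, r = 0, s = 0, t = 0

Try p = False.
  then s is forced to False.
Branch on q: take q = True.
  then r is forced to False.
  then t is forced to False.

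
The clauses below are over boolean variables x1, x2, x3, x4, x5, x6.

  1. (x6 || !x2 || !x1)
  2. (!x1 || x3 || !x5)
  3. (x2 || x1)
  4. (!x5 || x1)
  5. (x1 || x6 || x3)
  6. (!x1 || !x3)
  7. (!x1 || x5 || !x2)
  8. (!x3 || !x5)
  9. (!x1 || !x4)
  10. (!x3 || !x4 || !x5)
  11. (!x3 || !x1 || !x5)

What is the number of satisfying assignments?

8

Satisfying assignments:
  x1=0 x2=1 x3=0 x4=0 x5=0 x6=1
  x1=0 x2=1 x3=0 x4=1 x5=0 x6=1
  x1=0 x2=1 x3=1 x4=0 x5=0 x6=0
  x1=0 x2=1 x3=1 x4=0 x5=0 x6=1
  x1=0 x2=1 x3=1 x4=1 x5=0 x6=0
  x1=0 x2=1 x3=1 x4=1 x5=0 x6=1
  x1=1 x2=0 x3=0 x4=0 x5=0 x6=0
  x1=1 x2=0 x3=0 x4=0 x5=0 x6=1
That's 8 in total.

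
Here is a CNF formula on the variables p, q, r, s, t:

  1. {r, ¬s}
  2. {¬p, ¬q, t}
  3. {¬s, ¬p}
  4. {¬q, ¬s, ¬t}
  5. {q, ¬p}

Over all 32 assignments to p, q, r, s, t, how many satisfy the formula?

Split on p, then q.
  p=T, q=T: remaining (r,s,t) ∈ {(F,F,T); (T,F,T)} — 2.
  p=T, q=F: a clause becomes empty — 0.
  p=F, q=T: 5 of the 8 assignments to (r,s,t) work.
  p=F, q=F: t free; 3 ways for (r,s) × 2^1 = 6.
Total: 2 + 0 + 5 + 6 = 13.

13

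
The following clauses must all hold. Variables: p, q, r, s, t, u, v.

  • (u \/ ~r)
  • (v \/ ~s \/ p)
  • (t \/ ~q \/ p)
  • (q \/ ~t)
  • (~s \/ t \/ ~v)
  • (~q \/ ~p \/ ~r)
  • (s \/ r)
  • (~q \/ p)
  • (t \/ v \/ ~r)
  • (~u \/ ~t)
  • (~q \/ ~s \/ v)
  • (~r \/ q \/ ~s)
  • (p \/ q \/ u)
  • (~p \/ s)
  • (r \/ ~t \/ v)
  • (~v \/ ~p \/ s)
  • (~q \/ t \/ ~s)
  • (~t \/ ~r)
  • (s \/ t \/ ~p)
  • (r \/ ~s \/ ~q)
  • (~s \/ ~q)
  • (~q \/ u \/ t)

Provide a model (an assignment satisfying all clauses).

Branch on p: take p = False.
  then q is forced to False.
  then t is forced to False.
  then u is forced to True.
Try r = True.
  then v is forced to True.
  then s is forced to False.

p=F  q=F  r=T  s=F  t=F  u=T  v=T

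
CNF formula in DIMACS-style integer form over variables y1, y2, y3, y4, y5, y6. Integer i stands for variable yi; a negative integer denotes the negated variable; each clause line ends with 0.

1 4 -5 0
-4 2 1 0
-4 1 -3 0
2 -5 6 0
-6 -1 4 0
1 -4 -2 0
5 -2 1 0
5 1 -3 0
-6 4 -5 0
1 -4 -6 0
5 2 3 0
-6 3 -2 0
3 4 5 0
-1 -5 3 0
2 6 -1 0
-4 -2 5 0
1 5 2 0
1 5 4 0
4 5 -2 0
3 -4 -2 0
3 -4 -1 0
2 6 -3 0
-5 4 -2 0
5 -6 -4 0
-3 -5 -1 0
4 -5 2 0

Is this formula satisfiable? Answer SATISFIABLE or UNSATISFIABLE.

UNSATISFIABLE

y4 = True:
  y1 = True:
    propagation gives y3=True, y5=False, y2=False, y6=True; an empty clause results — contradiction.
  y1 = False:
    propagation gives y2=True; an empty clause results — contradiction.
y4 = False:
  y5 = True:
    propagation gives y1=True, y6=False, y2=True; an empty clause results — contradiction.
  y5 = False:
    propagation gives y3=True, y1=True, y6=False, y2=True; an empty clause results — contradiction.
Every branch closes, so no satisfying assignment exists.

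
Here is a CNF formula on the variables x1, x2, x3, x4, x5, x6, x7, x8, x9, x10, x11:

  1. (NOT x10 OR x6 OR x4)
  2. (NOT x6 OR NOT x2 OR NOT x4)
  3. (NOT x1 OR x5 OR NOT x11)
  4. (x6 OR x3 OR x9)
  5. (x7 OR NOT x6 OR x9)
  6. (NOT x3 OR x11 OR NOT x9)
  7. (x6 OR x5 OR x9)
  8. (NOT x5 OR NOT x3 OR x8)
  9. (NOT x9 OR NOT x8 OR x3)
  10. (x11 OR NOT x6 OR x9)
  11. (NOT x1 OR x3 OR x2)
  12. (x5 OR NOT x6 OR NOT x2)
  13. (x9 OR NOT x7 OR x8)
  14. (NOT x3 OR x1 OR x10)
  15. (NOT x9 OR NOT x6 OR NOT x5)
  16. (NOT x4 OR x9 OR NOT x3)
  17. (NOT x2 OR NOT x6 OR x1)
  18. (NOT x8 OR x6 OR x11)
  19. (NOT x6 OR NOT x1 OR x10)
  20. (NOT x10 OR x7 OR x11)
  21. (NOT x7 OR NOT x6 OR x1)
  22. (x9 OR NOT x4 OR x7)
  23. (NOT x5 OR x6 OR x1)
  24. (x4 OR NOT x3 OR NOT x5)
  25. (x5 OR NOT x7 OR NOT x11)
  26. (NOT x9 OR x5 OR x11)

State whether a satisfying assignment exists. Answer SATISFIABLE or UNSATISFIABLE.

Branch on x1: take x1 = False.
For the remaining variables, x2 = False, x3 = False, x4 = False, x5 = False, x6 = True, x7 = False, x8 = False, x9 = True, x10 = False, x11 = True works.
So x1=F  x2=F  x3=F  x4=F  x5=F  x6=T  x7=F  x8=F  x9=T  x10=F  x11=T is a satisfying assignment.

SATISFIABLE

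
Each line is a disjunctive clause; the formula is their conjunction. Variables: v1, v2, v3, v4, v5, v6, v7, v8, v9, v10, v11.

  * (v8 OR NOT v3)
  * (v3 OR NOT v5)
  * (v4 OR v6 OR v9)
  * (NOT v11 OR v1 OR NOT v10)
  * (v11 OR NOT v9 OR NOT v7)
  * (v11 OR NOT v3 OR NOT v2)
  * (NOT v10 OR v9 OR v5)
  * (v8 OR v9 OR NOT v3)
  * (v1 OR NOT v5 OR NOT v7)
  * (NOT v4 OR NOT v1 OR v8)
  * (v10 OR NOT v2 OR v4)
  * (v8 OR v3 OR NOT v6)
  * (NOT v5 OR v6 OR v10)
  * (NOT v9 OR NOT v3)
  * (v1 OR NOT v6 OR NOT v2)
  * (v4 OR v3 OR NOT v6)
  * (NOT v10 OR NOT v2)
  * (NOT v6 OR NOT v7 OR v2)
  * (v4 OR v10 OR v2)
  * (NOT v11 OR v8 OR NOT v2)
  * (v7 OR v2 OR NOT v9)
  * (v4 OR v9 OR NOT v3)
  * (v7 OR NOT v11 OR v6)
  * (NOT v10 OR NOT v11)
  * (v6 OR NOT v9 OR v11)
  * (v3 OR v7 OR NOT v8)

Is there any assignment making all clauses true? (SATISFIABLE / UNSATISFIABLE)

SATISFIABLE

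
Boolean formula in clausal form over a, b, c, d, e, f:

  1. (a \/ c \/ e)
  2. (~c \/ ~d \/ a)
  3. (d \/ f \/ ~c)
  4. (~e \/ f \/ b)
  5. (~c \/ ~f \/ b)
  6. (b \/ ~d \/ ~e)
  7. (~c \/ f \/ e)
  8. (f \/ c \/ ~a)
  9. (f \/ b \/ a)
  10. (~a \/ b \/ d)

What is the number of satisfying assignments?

17

Case analysis on c and f:
  c=1, f=1: e free; 3 ways for (a,b,d) × 2^1 = 6.
  c=1, f=0: remaining (a,b,d,e) ∈ {(1,1,1,1)} — 1.
  c=0, f=1: 8 of the 16 assignments to (a,b,d,e) work.
  c=0, f=0: remaining (a,b,d,e) ∈ {(0,1,0,1); (0,1,1,1)} — 2.
Total: 6 + 1 + 8 + 2 = 17.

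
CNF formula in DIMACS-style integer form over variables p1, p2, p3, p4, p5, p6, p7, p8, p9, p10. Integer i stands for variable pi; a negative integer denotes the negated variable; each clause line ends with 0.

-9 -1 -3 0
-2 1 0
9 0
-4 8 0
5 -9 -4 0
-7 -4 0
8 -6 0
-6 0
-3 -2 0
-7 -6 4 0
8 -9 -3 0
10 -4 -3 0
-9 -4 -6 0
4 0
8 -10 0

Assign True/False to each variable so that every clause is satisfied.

Unit propagation: (p9) forces p9 = True.
Unit propagation: (~p6) forces p6 = False.
The clause (p4) is unit: p4 must be True.
The clause (p8) is unit: p8 must be True.
(p5) is a unit clause, so p5 = True.
Unit propagation: (~p7) forces p7 = False.
p2 occurs only negated in the remaining clauses — set p2 = False.
Pure literal: p3 appears only negated; assign p3 = False.
p1, p10 are now unconstrained; take p1 = True, p10 = False.
Every clause has at least one true literal under this assignment.
Check each clause:
  1. (~p1 | ~p9 | ~p3) — ~p3 is true.
  2. (p1 | ~p2) — p1 is true.
  3. (p9) — p9 is true.
  4. (~p4 | p8) — p8 is true.
  5. (p5 | ~p9 | ~p4) — p5 is true.
  6. (~p7 | ~p4) — ~p7 is true.
  7. (p8 | ~p6) — p8 is true.
  8. (~p6) — ~p6 is true.
  9. (~p2 | ~p3) — ~p3 is true.
  10. (~p7 | p4 | ~p6) — ~p7 is true.
  11. (~p9 | ~p3 | p8) — p8 is true.
  12. (p10 | ~p3 | ~p4) — ~p3 is true.
  13. (~p4 | ~p9 | ~p6) — ~p6 is true.
  14. (p4) — p4 is true.
  15. (~p10 | p8) — p8 is true.

p1 = True  p2 = False  p3 = False  p4 = True  p5 = True  p6 = False  p7 = False  p8 = True  p9 = True  p10 = False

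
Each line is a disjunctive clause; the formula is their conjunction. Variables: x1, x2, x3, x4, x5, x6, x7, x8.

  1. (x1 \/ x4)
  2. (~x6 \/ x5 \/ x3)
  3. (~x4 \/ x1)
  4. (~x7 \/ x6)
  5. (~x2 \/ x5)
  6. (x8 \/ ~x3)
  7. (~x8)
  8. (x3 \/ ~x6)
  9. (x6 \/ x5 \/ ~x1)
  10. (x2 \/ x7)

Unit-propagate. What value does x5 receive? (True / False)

(~x8) stands alone — x8 = False.
(~x3 \/ x8) with x8 = False leaves only ~x3, so x3 = False.
From (~x6 \/ x3) and x3 = False: x6 = False.
From (~x7 \/ x6) and x6 = False: x7 = False.
In (x2 \/ x7), x7 is now false; x2 must hold, so x2 = True.
In (x5 \/ ~x2), ~x2 is now false; x5 must hold, so x5 = True.

True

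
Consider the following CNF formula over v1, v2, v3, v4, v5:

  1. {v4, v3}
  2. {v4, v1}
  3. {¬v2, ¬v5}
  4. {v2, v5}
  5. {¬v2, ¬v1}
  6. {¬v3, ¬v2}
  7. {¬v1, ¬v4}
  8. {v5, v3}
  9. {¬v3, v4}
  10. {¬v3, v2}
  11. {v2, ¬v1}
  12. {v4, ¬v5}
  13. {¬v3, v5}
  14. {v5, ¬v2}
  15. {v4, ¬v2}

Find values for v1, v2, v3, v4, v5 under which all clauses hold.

Branch on v1: take v1 = False.
  then v4 is forced to True.
Branch on v2: take v2 = False.
  then v5 is forced to True.
  then v3 is forced to False.

v1 = 0, v2 = 0, v3 = 0, v4 = 1, v5 = 1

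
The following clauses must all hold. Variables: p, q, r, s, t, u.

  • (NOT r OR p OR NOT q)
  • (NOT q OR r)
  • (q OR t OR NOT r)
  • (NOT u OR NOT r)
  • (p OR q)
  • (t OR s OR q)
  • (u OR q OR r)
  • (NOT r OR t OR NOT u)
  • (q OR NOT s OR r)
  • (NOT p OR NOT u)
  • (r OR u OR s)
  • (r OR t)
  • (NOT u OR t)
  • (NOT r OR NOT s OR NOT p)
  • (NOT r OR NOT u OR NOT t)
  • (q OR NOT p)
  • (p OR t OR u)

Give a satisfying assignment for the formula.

Branch on p: take p = True.
  then u is forced to False.
  then q is forced to True.
  then r is forced to True.
  then s is forced to False.
t is now unconstrained; take t = True.

p = T, q = T, r = T, s = F, t = T, u = F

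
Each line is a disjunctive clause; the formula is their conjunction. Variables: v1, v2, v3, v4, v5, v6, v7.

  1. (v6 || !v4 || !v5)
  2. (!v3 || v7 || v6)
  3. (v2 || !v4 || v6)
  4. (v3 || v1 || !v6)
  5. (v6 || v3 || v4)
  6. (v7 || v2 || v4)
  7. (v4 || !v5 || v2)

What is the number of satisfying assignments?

51

Case analysis on v4 and v6:
  v4=1, v6=1: v2, v5, v7 free; 3 ways for (v1,v3) × 2^3 = 24.
  v4=1, v6=0: v1 free; 3 ways for (v2,v3,v5,v7) × 2^1 = 6.
  v4=0, v6=1: 15 of the 32 assignments to (v1,v2,v3,v5,v7) work.
  v4=0, v6=0: v1 free; 3 ways for (v2,v3,v5,v7) × 2^1 = 6.
Total: 24 + 6 + 15 + 6 = 51.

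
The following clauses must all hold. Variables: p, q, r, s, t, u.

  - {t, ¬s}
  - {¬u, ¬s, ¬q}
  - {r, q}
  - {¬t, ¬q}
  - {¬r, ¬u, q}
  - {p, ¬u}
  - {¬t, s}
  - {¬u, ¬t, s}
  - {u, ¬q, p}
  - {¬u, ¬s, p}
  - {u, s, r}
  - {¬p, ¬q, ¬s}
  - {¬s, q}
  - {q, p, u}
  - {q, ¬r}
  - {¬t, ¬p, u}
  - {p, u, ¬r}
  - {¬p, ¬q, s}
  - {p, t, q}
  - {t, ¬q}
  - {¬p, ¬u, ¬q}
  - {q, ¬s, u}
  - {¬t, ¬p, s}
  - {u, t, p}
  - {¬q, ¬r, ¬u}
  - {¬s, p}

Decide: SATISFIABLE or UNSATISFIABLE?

q = True:
  propagation gives t=False; an empty clause results — contradiction.
q = False:
  propagation gives r=True; an empty clause results — contradiction.
Every branch closes, so no satisfying assignment exists.

UNSATISFIABLE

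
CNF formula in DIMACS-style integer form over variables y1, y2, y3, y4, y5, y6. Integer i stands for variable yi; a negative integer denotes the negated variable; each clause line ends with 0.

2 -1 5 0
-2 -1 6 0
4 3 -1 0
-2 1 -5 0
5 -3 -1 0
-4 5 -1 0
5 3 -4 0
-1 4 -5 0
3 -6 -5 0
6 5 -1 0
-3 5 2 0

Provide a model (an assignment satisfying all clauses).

y1=F  y2=F  y3=F  y4=F  y5=F  y6=F

Check each clause:
  1. {y2, y5, ¬y1} — ¬y1 is true.
  2. {¬y1, ¬y2, y6} — ¬y2 is true.
  3. {¬y1, y4, y3} — ¬y1 is true.
  4. {¬y5, y1, ¬y2} — ¬y5 is true.
  5. {¬y3, ¬y1, y5} — ¬y3 is true.
  6. {¬y1, y5, ¬y4} — ¬y4 is true.
  7. {y5, y3, ¬y4} — ¬y4 is true.
  8. {¬y1, y4, ¬y5} — ¬y5 is true.
  9. {y3, ¬y6, ¬y5} — ¬y6 is true.
  10. {¬y1, y6, y5} — ¬y1 is true.
  11. {y5, y2, ¬y3} — ¬y3 is true.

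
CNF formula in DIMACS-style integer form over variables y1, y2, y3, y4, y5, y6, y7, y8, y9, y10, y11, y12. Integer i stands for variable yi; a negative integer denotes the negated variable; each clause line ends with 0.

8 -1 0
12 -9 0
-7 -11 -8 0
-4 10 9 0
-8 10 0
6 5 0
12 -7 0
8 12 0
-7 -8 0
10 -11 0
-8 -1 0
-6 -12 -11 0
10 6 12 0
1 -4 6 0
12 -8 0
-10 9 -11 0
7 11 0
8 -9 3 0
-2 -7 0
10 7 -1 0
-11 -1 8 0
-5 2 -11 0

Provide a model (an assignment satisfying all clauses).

y3 occurs only positively in the remaining clauses — set y3 = True.
Try y1 = False.
Try y2 = False.
For the remaining variables, y4 = True, y5 = False, y6 = True, y7 = True, y8 = False, y9 = True, y10 = False, y11 = False, y12 = True works.
Check each clause:
  1. {y8, ¬y1} — ¬y1 is true.
  2. {¬y9, y12} — y12 is true.
  3. {¬y8, ¬y11, ¬y7} — ¬y8 is true.
  4. {y10, ¬y4, y9} — y9 is true.
  5. {¬y8, y10} — ¬y8 is true.
  6. {y6, y5} — y6 is true.
  7. {¬y7, y12} — y12 is true.
  8. {y8, y12} — y12 is true.
  9. {¬y7, ¬y8} — ¬y8 is true.
  10. {y10, ¬y11} — ¬y11 is true.
  11. {¬y8, ¬y1} — ¬y8 is true.
  12. {¬y11, ¬y6, ¬y12} — ¬y11 is true.
  13. {y10, y6, y12} — y12 is true.
  14. {y1, ¬y4, y6} — y6 is true.
  15. {y12, ¬y8} — ¬y8 is true.
  16. {¬y11, y9, ¬y10} — y9 is true.
  17. {y11, y7} — y7 is true.
  18. {y8, ¬y9, y3} — y3 is true.
  19. {¬y2, ¬y7} — ¬y2 is true.
  20. {y7, ¬y1, y10} — ¬y1 is true.
  21. {¬y11, y8, ¬y1} — ¬y11 is true.
  22. {y2, ¬y11, ¬y5} — ¬y5 is true.

y1=False, y2=False, y3=True, y4=True, y5=False, y6=True, y7=True, y8=False, y9=True, y10=False, y11=False, y12=True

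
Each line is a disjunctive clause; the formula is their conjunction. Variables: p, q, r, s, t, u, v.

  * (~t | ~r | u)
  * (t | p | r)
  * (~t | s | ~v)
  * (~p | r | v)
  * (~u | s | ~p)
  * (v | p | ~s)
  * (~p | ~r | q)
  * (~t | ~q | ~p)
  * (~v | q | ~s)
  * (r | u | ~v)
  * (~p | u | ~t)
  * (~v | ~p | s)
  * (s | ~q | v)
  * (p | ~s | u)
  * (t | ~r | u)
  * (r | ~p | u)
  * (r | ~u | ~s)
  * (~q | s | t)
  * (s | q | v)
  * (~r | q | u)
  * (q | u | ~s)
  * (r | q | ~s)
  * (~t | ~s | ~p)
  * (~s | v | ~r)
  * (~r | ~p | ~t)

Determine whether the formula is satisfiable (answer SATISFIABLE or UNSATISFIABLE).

Set p = False and propagate.
Set q = True and propagate.
The remaining clauses are satisfied by r = True, s = True, t = False, u = True, v = True.
So p=F, q=T, r=T, s=T, t=F, u=T, v=T is a satisfying assignment.

SATISFIABLE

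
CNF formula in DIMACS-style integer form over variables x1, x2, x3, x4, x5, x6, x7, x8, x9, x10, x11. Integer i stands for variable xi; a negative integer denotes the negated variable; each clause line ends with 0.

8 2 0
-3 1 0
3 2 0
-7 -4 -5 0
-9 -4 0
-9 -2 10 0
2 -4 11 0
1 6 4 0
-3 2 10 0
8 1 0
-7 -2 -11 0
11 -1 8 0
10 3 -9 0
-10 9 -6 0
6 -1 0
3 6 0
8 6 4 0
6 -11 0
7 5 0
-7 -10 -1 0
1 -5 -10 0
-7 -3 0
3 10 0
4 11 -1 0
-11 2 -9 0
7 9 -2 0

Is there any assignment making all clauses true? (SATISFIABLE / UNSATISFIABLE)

SATISFIABLE

Pure literal: x8 appears only positively; assign x8 = True.
Try x1 = True.
  then x6 is forced to True.
For the remaining variables, x2 = True, x3 = True, x4 = False, x5 = True, x7 = False, x9 = True, x10 = True, x11 = True works.
Every clause has at least one true literal under this assignment.
So x1=T, x2=T, x3=T, x4=F, x5=T, x6=T, x7=F, x8=T, x9=T, x10=T, x11=T is a satisfying assignment.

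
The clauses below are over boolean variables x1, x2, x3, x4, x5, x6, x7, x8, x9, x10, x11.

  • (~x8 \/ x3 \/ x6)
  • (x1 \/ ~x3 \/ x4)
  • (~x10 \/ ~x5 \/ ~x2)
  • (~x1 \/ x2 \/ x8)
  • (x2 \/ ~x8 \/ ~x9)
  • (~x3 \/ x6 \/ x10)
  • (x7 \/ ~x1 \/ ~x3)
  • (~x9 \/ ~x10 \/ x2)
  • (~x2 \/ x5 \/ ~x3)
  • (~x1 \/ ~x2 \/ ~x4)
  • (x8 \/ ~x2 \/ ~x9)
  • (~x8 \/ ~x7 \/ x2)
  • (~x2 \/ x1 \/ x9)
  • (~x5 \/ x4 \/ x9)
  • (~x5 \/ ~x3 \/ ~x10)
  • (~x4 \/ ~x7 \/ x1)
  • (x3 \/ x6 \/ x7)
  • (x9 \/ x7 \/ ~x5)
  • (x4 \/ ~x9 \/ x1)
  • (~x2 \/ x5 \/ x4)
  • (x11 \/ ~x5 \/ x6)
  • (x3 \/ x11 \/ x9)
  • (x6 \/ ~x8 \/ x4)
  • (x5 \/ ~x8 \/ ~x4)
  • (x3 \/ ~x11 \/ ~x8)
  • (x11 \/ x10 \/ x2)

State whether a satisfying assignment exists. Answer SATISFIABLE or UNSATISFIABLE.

SATISFIABLE

x6 occurs only positively in the remaining clauses — set x6 = True.
Branch on x1: take x1 = True.
For the remaining variables, x2 = True, x3 = True, x4 = False, x5 = True, x7 = True, x8 = True, x9 = True, x10 = False, x11 = True works.
So x1=1  x2=1  x3=1  x4=0  x5=1  x6=1  x7=1  x8=1  x9=1  x10=0  x11=1 is a satisfying assignment.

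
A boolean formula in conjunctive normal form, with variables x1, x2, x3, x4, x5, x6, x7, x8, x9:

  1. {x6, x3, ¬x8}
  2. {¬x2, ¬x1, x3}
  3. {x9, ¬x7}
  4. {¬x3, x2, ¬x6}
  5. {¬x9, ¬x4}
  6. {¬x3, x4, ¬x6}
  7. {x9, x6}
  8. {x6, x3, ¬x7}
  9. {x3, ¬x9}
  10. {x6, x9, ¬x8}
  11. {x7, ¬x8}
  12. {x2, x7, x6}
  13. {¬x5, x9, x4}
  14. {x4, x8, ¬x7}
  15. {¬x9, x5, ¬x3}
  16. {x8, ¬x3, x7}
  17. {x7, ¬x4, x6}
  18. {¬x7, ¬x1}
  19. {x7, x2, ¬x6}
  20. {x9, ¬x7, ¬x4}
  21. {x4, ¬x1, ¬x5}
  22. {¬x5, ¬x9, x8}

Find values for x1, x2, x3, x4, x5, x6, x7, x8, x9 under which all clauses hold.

x1 occurs only negated in the remaining clauses — set x1 = False.
Try x2 = False.
Branch on x3: take x3 = True.
  then x6 is forced to False.
  then x9 is forced to True.
  then x4 is forced to False.
  then x7 is forced to True.
  then x8 is forced to True.
  then x5 is forced to True.
Every clause has at least one true literal under this assignment.
Check each clause:
  1. {x6, ¬x8, x3} — x3 is true.
  2. {¬x2, x3, ¬x1} — x3 is true.
  3. {x9, ¬x7} — x9 is true.
  4. {x2, ¬x6, ¬x3} — ¬x6 is true.
  5. {¬x9, ¬x4} — ¬x4 is true.
  6. {¬x3, x4, ¬x6} — ¬x6 is true.
  7. {x6, x9} — x9 is true.
  8. {x6, ¬x7, x3} — x3 is true.
  9. {x3, ¬x9} — x3 is true.
  10. {x6, ¬x8, x9} — x9 is true.
  11. {x7, ¬x8} — x7 is true.
  12. {x7, x2, x6} — x7 is true.
  13. {x4, ¬x5, x9} — x9 is true.
  14. {x8, ¬x7, x4} — x8 is true.
  15. {x5, ¬x9, ¬x3} — x5 is true.
  16. {¬x3, x8, x7} — x8 is true.
  17. {x6, x7, ¬x4} — ¬x4 is true.
  18. {¬x1, ¬x7} — ¬x1 is true.
  19. {¬x6, x2, x7} — ¬x6 is true.
  20. {¬x4, ¬x7, x9} — ¬x4 is true.
  21. {x4, ¬x5, ¬x1} — ¬x1 is true.
  22. {x8, ¬x9, ¬x5} — x8 is true.

x1=F, x2=F, x3=T, x4=F, x5=T, x6=F, x7=T, x8=T, x9=T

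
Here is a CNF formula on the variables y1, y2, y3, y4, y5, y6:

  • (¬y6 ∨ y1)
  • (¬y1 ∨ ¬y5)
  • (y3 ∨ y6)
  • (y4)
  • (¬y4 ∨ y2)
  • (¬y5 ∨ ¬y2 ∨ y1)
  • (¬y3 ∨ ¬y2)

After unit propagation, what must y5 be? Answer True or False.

False

Unit clause (y4) sets y4 = True.
In (¬y4 ∨ y2), ¬y4 is now false; y2 must hold, so y2 = True.
From (¬y3 ∨ ¬y2) and y2 = True: y3 = False.
(y6 ∨ y3): since y3 = False, the clause reduces to (y6). y6 = True.
In (¬y6 ∨ y1), ¬y6 is now false; y1 must hold, so y1 = True.
In (¬y1 ∨ ¬y5), ¬y1 is now false; ¬y5 must hold, so y5 = False.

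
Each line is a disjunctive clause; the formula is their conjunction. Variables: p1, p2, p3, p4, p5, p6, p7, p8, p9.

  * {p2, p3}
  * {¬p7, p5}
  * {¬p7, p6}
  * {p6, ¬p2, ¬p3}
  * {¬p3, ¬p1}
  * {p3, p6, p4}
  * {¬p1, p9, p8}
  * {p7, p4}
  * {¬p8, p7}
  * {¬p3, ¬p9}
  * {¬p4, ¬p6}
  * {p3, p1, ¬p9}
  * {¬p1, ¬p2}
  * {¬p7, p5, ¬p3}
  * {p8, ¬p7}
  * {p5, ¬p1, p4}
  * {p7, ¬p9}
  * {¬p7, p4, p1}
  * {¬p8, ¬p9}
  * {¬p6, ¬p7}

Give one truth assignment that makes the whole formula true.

p1=F  p2=F  p3=T  p4=T  p5=F  p6=F  p7=F  p8=F  p9=F

Try p1 = False.
Set p2 = False and propagate.
  then p3 is forced to True.
  then p9 is forced to False.
For the remaining variables, p4 = True, p5 = False, p6 = False, p7 = False, p8 = False works.
Every clause has at least one true literal under this assignment.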